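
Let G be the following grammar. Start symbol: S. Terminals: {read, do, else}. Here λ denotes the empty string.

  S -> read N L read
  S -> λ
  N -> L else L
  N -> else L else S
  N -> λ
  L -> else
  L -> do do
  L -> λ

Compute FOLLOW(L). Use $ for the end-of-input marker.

{do, else, read}

FIRST(S) = {λ, read}
FIRST(L) = {λ, do, else}
FIRST(N) = {λ, do, else}  (via L else L)
FOLLOW(S) includes $ since S is the start symbol.
FOLLOW(N): in S->read N L read, N is followed by L read with FIRST {do, else, read}. Thus FOLLOW(N) = {do, else, read}.
FOLLOW(S): in N->else L else S, the suffix after S is empty, so FOLLOW(S) ⊇ FOLLOW(N) = {do, else, read}. Thus FOLLOW(S) = {$, do, else, read}.
FOLLOW(L): in S->read N L read, L is followed by read with FIRST {read}; in N->L else L (occurrence 1), L is followed by else L with FIRST {else}; in N->L else L (occurrence 2), the suffix after L is empty, so FOLLOW(L) ⊇ FOLLOW(N) = {do, else, read}; in N->else L else S, L is followed by else S with FIRST {else}. Thus FOLLOW(L) = {do, else, read}.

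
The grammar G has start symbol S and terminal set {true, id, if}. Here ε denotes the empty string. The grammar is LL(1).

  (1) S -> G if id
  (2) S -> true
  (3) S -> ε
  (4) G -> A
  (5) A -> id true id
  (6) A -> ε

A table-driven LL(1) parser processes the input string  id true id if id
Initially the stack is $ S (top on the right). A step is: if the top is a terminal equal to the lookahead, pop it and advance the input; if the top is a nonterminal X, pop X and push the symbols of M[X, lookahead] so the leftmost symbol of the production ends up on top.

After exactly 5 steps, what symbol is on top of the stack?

     Stack               Input               Action
  1  $ S                 id true id if id $  expand S -> G if id
  2  $ id if G           id true id if id $  expand G -> A
  3  $ id if A           id true id if id $  expand A -> id true id
  4  $ id if id true id  id true id if id $  match id
  5  $ id if id true     true id if id $     match true
Stack after step 5: $ id if id (top = id).

id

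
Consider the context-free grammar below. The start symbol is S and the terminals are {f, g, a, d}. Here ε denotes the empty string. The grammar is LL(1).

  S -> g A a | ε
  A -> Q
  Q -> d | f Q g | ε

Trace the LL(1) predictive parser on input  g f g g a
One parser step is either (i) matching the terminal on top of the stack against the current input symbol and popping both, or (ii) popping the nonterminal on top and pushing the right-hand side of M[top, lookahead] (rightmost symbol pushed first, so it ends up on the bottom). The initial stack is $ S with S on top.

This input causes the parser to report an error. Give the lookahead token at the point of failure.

g

     Stack      Input        Action
  1  $ S        g f g g a $  expand S -> g A a
  2  $ a A g    g f g g a $  match g
  3  $ a A      f g g a $    expand A -> Q
  4  $ a Q      f g g a $    expand Q -> f Q g
  5  $ a g Q f  f g g a $    match f
  6  $ a g Q    g g a $      expand Q -> ε
  7  $ a g      g g a $      match g
  8  $ a        g a $        error: top is terminal a but lookahead is g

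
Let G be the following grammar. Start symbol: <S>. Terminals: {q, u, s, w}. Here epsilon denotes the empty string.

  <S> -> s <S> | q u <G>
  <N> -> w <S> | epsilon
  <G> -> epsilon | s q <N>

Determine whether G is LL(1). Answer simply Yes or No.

Yes

FIRST(<S>) = {q, s}
FIRST(<N>) = {epsilon, w}
FIRST(<G>) = {epsilon, s}
FOLLOW(<S>) = {$}
FOLLOW(<N>) = {$}
FOLLOW(<G>) = {$}
Each cell of M receives at most one production.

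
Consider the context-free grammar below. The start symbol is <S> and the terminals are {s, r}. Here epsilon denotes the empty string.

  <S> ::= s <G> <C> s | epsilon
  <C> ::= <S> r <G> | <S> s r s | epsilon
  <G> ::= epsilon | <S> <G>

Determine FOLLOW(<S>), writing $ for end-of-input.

FIRST(<S>) = {epsilon, s}
FIRST(<C>) = {epsilon, r, s}  (via <S> r <G>, <S> s r s)
FIRST(<G>) = {epsilon, s}  (via <S> <G>)
FOLLOW(<S>) includes $ since <S> is the start symbol.
FOLLOW(<C>): in <S>::=s <G> <C> s, <C> is followed by s with FIRST {s}. Thus FOLLOW(<C>) = {s}.
FOLLOW(<G>): in <S>::=s <G> <C> s, <G> is followed by <C> s with FIRST {r, s}; in <C>::=<S> r <G>, the suffix after <G> is empty, so FOLLOW(<G>) ⊇ FOLLOW(<C>) = {s}; in <G>::=<S> <G>, the suffix after <G> is empty (adds nothing new). Thus FOLLOW(<G>) = {r, s}.
FOLLOW(<S>): in <C>::=<S> r <G>, <S> is followed by r <G> with FIRST {r}; in <C>::=<S> s r s, <S> is followed by s r s with FIRST {s}; in <G>::=<S> <G>, <S> is followed by <G> with FIRST {epsilon, s}; in <G>::=<S> <G>, the suffix after <S> is nullable, so FOLLOW(<S>) ⊇ FOLLOW(<G>) = {r, s}. Thus FOLLOW(<S>) = {$, r, s}.

{$, r, s}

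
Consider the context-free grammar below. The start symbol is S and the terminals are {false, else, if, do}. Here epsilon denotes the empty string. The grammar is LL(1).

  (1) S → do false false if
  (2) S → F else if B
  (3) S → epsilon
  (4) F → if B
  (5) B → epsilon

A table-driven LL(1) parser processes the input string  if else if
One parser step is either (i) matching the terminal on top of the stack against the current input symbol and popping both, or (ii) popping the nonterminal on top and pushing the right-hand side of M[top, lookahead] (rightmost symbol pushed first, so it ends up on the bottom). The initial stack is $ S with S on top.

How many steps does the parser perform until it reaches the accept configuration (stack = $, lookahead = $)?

step 1: stack=$ S  input=if else if $  — expand S → F else if B
step 2: stack=$ B if else F  input=if else if $  — expand F → if B
step 3: stack=$ B if else B if  input=if else if $  — match if
step 4: stack=$ B if else B  input=else if $  — expand B → epsilon
step 5: stack=$ B if else  input=else if $  — match else
step 6: stack=$ B if  input=if $  — match if
step 7: stack=$ B  input=$  — expand B → epsilon
Accept reached after 7 steps.

7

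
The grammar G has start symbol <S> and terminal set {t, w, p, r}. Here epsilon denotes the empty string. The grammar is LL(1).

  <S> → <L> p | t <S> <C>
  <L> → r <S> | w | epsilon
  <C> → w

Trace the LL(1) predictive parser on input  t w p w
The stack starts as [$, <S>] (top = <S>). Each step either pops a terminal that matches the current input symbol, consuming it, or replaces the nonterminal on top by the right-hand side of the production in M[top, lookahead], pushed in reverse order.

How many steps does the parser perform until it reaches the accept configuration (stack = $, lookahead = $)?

step 1: stack=$ <S>  input=t w p w $  — expand <S> → t <S> <C>
step 2: stack=$ <C> <S> t  input=t w p w $  — match t
step 3: stack=$ <C> <S>  input=w p w $  — expand <S> → <L> p
step 4: stack=$ <C> p <L>  input=w p w $  — expand <L> → w
step 5: stack=$ <C> p w  input=w p w $  — match w
step 6: stack=$ <C> p  input=p w $  — match p
step 7: stack=$ <C>  input=w $  — expand <C> → w
step 8: stack=$ w  input=w $  — match w
Accept reached after 8 steps.

8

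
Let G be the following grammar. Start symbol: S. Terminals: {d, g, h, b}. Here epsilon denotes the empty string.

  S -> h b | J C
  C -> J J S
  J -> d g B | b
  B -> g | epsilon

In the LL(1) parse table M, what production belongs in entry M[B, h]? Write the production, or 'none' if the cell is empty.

FIRST(J): from J->d g B we get {d}; from J->b we get {b}. So FIRST(J) = {b, d}.
FIRST(B): from B->g we get {g}; from B->epsilon we get {epsilon}. So FIRST(B) = {epsilon, g}.
FIRST(S): from S->h b we get {h}; from S->J C we get {b, d}. So FIRST(S) = {b, d, h}.
FIRST(C): from C->J J S we get {b, d}. So FIRST(C) = {b, d}.
FOLLOW(S) includes $ since S is the start symbol.
FOLLOW(J): in S->J C, J is followed by C with FIRST {b, d}; in C->J J S (occurrence 1), J is followed by J S with FIRST {b, d}; in C->J J S (occurrence 2), J is followed by S with FIRST {b, d, h}. Thus FOLLOW(J) = {b, d, h}.
FOLLOW(B): in J->d g B, the suffix after B is empty, so FOLLOW(B) ⊇ FOLLOW(J) = {b, d, h}. Thus FOLLOW(B) = {b, d, h}.
For B -> g: FIRST(g) = {g}, so it goes in M[B, t] for t ∈ {g}.
For B -> epsilon: FIRST(epsilon) = {epsilon}, so it goes in M[B, t] for t ∈ {}; since epsilon ∈ FIRST, also for every t ∈ FOLLOW(B) = {b, d, h}.

B -> epsilon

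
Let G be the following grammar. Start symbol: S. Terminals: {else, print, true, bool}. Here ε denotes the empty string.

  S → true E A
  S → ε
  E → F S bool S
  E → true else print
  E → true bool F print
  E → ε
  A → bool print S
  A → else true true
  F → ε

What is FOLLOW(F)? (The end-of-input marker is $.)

{bool, print, true}

FIRST(S): from S→true E A we get {true}; from S→ε we get {ε}. So FIRST(S) = {ε, true}.
FIRST(A): from A→bool print S we get {bool}; from A→else true true we get {else}. So FIRST(A) = {bool, else}.
FIRST(F): from F→ε we get {ε}. So FIRST(F) = {ε}.
FIRST(E): from E→F S bool S we get {bool, true}; from E→true else print we get {true}; from E→true bool F print we get {true}; from E→ε we get {ε}. So FIRST(E) = {ε, bool, true}.
FOLLOW(S) includes $ since S is the start symbol.
FOLLOW(E): in S→true E A, E is followed by A with FIRST {bool, else}. Thus FOLLOW(E) = {bool, else}.
FOLLOW(F): in E→F S bool S, F is followed by S bool S with FIRST {bool, true}; in E→true bool F print, F is followed by print with FIRST {print}. Thus FOLLOW(F) = {bool, print, true}.
FOLLOW(S): in E→F S bool S (occurrence 1), S is followed by bool S with FIRST {bool}; in E→F S bool S (occurrence 2), the suffix after S is empty, so FOLLOW(S) ⊇ FOLLOW(E) = {bool, else}; in A→bool print S, the suffix after S is empty, so FOLLOW(S) ⊇ FOLLOW(A) = {$, bool, else}. Thus FOLLOW(S) = {$, bool, else}.
FOLLOW(A): in S→true E A, the suffix after A is empty, so FOLLOW(A) ⊇ FOLLOW(S) = {$, bool, else}. Thus FOLLOW(A) = {$, bool, else}.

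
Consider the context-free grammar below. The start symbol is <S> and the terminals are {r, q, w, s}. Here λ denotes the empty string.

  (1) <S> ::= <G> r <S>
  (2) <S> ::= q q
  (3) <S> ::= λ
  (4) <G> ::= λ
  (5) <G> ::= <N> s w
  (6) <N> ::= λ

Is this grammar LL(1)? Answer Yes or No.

Yes

FIRST(<S>) = {λ, q, r, s}
FIRST(<G>) = {λ, s}
FIRST(<N>) = {λ}
FOLLOW(<S>) = {$}
FOLLOW(<G>) = {r}
FOLLOW(<N>) = {s}
Each cell of M receives at most one production.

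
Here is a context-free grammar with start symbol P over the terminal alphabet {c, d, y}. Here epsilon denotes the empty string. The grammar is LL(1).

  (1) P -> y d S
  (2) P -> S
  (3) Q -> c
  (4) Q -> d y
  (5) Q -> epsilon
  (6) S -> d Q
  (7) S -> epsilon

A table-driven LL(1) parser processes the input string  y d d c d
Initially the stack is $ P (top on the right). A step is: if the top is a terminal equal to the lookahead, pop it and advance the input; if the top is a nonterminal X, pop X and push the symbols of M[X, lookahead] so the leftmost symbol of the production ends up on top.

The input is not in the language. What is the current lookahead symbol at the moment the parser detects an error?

d

     Stack    Input        Action
  1  $ P      y d d c d $  expand P -> y d S
  2  $ S d y  y d d c d $  match y
  3  $ S d    d d c d $    match d
  4  $ S      d c d $      expand S -> d Q
  5  $ Q d    d c d $      match d
  6  $ Q      c d $        expand Q -> c
  7  $ c      c d $        match c
  8  $        d $          error: stack empty but input remains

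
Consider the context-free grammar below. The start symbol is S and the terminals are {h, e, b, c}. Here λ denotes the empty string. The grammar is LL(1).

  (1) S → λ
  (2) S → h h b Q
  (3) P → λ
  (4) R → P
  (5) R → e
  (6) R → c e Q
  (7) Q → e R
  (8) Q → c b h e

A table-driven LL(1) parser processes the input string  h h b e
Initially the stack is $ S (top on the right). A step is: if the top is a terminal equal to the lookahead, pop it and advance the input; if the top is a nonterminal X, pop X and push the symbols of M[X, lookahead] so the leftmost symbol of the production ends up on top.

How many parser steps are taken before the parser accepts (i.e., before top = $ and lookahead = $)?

     Stack      Input      Action
  1  $ S        h h b e $  expand S → h h b Q
  2  $ Q b h h  h h b e $  match h
  3  $ Q b h    h b e $    match h
  4  $ Q b      b e $      match b
  5  $ Q        e $        expand Q → e R
  6  $ R e      e $        match e
  7  $ R        $          expand R → P
  8  $ P        $          expand P → λ
Accept reached after 8 steps.

8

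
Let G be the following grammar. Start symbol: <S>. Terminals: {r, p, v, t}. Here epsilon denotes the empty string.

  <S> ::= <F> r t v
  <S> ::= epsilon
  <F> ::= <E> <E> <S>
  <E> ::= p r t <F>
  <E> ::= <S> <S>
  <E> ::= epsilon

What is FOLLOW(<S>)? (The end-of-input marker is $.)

FIRST(<S>) = {epsilon, p, r}  (via <F> r t v)
FIRST(<E>) = {epsilon, p, r}  (via <S> <S>)
FIRST(<F>) = {epsilon, p, r}  (via <E> <E> <S>)
FOLLOW(<S>) includes $ since <S> is the start symbol.
FOLLOW(<S>): in <F>::=<E> <E> <S>, the suffix after <S> is empty, so FOLLOW(<S>) ⊇ FOLLOW(<F>) = {p, r}; in <E>::=<S> <S> (occurrence 1), <S> is followed by <S> with FIRST {epsilon, p, r}; in <E>::=<S> <S> (occurrence 1), the suffix after <S> is nullable, so FOLLOW(<S>) ⊇ FOLLOW(<E>) = {p, r}; in <E>::=<S> <S> (occurrence 2), the suffix after <S> is empty, so FOLLOW(<S>) ⊇ FOLLOW(<E>) = {p, r}. Thus FOLLOW(<S>) = {$, p, r}.
FOLLOW(<F>): in <S>::=<F> r t v, <F> is followed by r t v with FIRST {r}; in <E>::=p r t <F>, the suffix after <F> is empty, so FOLLOW(<F>) ⊇ FOLLOW(<E>) = {p, r}. Thus FOLLOW(<F>) = {p, r}.
FOLLOW(<E>): in <F>::=<E> <E> <S> (occurrence 1), <E> is followed by <E> <S> with FIRST {epsilon, p, r}; in <F>::=<E> <E> <S> (occurrence 1), the suffix after <E> is nullable, so FOLLOW(<E>) ⊇ FOLLOW(<F>) = {p, r}; in <F>::=<E> <E> <S> (occurrence 2), <E> is followed by <S> with FIRST {epsilon, p, r}; in <F>::=<E> <E> <S> (occurrence 2), the suffix after <E> is nullable, so FOLLOW(<E>) ⊇ FOLLOW(<F>) = {p, r}. Thus FOLLOW(<E>) = {p, r}.

{$, p, r}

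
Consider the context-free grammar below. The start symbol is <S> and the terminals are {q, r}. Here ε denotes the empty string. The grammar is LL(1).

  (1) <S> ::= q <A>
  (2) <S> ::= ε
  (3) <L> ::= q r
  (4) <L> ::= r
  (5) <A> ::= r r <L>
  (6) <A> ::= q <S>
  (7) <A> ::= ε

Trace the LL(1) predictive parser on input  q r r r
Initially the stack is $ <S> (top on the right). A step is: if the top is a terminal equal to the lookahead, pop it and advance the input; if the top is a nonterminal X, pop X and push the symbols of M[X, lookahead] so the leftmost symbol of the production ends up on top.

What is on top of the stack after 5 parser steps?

<L>

step 1: stack=$ <S>  input=q r r r $  — expand <S> ::= q <A>
step 2: stack=$ <A> q  input=q r r r $  — match q
step 3: stack=$ <A>  input=r r r $  — expand <A> ::= r r <L>
step 4: stack=$ <L> r r  input=r r r $  — match r
step 5: stack=$ <L> r  input=r r $  — match r
Stack after step 5: $ <L> (top = <L>).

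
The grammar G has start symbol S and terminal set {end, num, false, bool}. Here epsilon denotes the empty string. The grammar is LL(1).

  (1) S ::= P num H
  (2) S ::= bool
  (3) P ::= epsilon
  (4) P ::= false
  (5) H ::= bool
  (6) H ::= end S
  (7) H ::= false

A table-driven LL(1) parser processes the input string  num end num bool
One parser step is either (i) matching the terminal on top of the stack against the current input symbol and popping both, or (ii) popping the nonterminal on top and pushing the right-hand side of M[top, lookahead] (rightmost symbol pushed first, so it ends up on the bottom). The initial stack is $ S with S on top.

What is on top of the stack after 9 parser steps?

step 1: stack=$ S  input=num end num bool $  — expand S ::= P num H
step 2: stack=$ H num P  input=num end num bool $  — expand P ::= epsilon
step 3: stack=$ H num  input=num end num bool $  — match num
step 4: stack=$ H  input=end num bool $  — expand H ::= end S
step 5: stack=$ S end  input=end num bool $  — match end
step 6: stack=$ S  input=num bool $  — expand S ::= P num H
step 7: stack=$ H num P  input=num bool $  — expand P ::= epsilon
step 8: stack=$ H num  input=num bool $  — match num
step 9: stack=$ H  input=bool $  — expand H ::= bool
Stack after step 9: $ bool (top = bool).

bool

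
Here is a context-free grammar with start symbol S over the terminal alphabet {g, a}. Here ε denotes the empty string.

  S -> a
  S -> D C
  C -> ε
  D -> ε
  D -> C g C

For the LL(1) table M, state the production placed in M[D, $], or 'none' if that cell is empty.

D -> ε

FIRST(C) = {ε}
FIRST(D) = {ε, g}  (via C g C)
FIRST(S) = {ε, a, g}  (via D C)
FOLLOW(S) includes $ since S is the start symbol.
FOLLOW(S): S appears on no right-hand side. Thus FOLLOW(S) = {$}.
FOLLOW(D): in S->D C, D is followed by C with FIRST {ε}; in S->D C, the suffix after D is nullable, so FOLLOW(D) ⊇ FOLLOW(S) = {$}. Thus FOLLOW(D) = {$}.
For D -> ε: FIRST(ε) = {ε}, so it goes in M[D, t] for t ∈ {}; since ε ∈ FIRST, also for every t ∈ FOLLOW(D) = {$}.
For D -> C g C: FIRST(C g C) = {g}, so it goes in M[D, t] for t ∈ {g}.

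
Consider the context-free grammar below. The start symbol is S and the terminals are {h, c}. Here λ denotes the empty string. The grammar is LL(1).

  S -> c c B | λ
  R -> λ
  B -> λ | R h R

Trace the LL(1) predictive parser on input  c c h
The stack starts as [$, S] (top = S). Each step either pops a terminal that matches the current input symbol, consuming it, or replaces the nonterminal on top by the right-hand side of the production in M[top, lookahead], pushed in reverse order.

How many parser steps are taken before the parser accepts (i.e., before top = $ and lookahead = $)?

     Stack    Input    Action
  1  $ S      c c h $  expand S -> c c B
  2  $ B c c  c c h $  match c
  3  $ B c    c h $    match c
  4  $ B      h $      expand B -> R h R
  5  $ R h R  h $      expand R -> λ
  6  $ R h    h $      match h
  7  $ R      $        expand R -> λ
Accept reached after 7 steps.

7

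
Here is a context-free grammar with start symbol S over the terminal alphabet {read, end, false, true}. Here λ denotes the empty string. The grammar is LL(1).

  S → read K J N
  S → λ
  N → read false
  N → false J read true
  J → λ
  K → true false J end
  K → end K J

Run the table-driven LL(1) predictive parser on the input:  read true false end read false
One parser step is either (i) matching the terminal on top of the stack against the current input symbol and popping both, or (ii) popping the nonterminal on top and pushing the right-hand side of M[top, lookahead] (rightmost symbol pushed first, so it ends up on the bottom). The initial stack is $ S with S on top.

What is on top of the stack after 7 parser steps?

     Stack                   Input                             Action
  1  $ S                     read true false end read false $  expand S → read K J N
  2  $ N J K read            read true false end read false $  match read
  3  $ N J K                 true false end read false $       expand K → true false J end
  4  $ N J end J false true  true false end read false $       match true
  5  $ N J end J false       false end read false $            match false
  6  $ N J end J             end read false $                  expand J → λ
  7  $ N J end               end read false $                  match end
Stack after step 7: $ N J (top = J).

J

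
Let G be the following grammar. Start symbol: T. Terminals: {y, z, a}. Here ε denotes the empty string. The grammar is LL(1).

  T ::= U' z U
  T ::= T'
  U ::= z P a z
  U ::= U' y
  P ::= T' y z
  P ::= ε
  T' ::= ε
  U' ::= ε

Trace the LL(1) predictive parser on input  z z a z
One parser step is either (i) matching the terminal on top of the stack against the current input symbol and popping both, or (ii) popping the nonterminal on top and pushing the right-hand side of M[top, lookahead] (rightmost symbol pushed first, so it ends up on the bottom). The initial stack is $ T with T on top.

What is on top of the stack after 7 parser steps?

step 1: stack=$ T  input=z z a z $  — expand T ::= U' z U
step 2: stack=$ U z U'  input=z z a z $  — expand U' ::= ε
step 3: stack=$ U z  input=z z a z $  — match z
step 4: stack=$ U  input=z a z $  — expand U ::= z P a z
step 5: stack=$ z a P z  input=z a z $  — match z
step 6: stack=$ z a P  input=a z $  — expand P ::= ε
step 7: stack=$ z a  input=a z $  — match a
Stack after step 7: $ z (top = z).

z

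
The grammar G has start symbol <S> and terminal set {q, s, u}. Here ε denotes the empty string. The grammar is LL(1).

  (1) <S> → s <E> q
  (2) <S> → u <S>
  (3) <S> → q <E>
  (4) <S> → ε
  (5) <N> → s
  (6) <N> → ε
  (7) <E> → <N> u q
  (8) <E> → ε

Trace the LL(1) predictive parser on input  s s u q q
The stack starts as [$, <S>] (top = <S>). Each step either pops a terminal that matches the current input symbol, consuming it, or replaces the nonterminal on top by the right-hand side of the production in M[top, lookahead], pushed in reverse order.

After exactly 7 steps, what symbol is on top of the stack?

q

step 1: stack=$ <S>  input=s s u q q $  — expand <S> → s <E> q
step 2: stack=$ q <E> s  input=s s u q q $  — match s
step 3: stack=$ q <E>  input=s u q q $  — expand <E> → <N> u q
step 4: stack=$ q q u <N>  input=s u q q $  — expand <N> → s
step 5: stack=$ q q u s  input=s u q q $  — match s
step 6: stack=$ q q u  input=u q q $  — match u
step 7: stack=$ q q  input=q q $  — match q
Stack after step 7: $ q (top = q).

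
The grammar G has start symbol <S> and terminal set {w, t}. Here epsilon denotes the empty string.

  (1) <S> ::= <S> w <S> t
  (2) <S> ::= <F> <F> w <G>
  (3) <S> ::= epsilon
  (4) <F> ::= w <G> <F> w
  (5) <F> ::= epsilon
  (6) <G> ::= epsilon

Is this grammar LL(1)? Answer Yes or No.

FIRST(<S>) = {epsilon, w}
FIRST(<F>) = {epsilon, w}
FIRST(<G>) = {epsilon}
FOLLOW(<S>) = {$, t, w}
FOLLOW(<F>) = {w}
FOLLOW(<G>) = {$, t, w}
Cell M[<F>, w] receives both <F> ::= w <G> <F> w and <F> ::= epsilon — the grammar is not LL(1).

No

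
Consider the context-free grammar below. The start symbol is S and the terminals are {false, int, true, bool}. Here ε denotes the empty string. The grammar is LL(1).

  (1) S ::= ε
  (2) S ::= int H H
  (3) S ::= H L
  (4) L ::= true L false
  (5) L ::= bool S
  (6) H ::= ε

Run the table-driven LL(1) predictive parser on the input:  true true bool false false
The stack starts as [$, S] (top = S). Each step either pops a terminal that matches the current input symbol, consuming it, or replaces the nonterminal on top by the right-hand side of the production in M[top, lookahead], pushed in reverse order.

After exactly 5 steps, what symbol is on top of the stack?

     Stack           Input                         Action
  1  $ S             true true bool false false $  expand S ::= H L
  2  $ L H           true true bool false false $  expand H ::= ε
  3  $ L             true true bool false false $  expand L ::= true L false
  4  $ false L true  true true bool false false $  match true
  5  $ false L       true bool false false $       expand L ::= true L false
Stack after step 5: $ false false L true (top = true).

true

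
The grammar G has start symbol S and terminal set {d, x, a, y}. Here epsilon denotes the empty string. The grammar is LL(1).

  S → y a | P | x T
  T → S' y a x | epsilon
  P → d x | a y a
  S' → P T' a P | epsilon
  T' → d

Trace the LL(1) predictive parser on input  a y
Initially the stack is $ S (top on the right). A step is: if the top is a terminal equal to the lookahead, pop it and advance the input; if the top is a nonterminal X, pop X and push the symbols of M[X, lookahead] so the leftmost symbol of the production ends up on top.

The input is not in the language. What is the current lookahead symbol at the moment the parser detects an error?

$

     Stack    Input  Action
  1  $ S      a y $  expand S → P
  2  $ P      a y $  expand P → a y a
  3  $ a y a  a y $  match a
  4  $ a y    y $    match y
  5  $ a      $      error: top is terminal a but lookahead is $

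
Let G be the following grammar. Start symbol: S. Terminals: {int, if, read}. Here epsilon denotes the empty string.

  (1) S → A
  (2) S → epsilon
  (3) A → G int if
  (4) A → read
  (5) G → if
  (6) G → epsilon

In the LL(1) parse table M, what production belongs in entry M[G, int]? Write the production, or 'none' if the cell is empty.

G → epsilon

FIRST(G) = {epsilon, if}
FIRST(A) = {if, int, read}  (via G int if)
FIRST(S) = {epsilon, if, int, read}  (via A)
FOLLOW(S) includes $ since S is the start symbol.
FOLLOW(G): in A→G int if, G is followed by int if with FIRST {int}. Thus FOLLOW(G) = {int}.
For G → if: FIRST(if) = {if}, so it goes in M[G, t] for t ∈ {if}.
For G → epsilon: FIRST(epsilon) = {epsilon}, so it goes in M[G, t] for t ∈ {}; since epsilon ∈ FIRST, also for every t ∈ FOLLOW(G) = {int}.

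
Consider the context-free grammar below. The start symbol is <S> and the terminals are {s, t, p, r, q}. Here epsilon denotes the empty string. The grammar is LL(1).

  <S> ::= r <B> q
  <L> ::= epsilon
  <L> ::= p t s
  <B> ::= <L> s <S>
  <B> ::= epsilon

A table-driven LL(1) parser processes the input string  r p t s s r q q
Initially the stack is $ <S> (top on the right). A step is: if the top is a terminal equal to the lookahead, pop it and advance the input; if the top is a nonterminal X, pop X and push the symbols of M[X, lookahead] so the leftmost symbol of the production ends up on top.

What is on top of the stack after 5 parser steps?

     Stack            Input              Action
  1  $ <S>            r p t s s r q q $  expand <S> ::= r <B> q
  2  $ q <B> r        r p t s s r q q $  match r
  3  $ q <B>          p t s s r q q $    expand <B> ::= <L> s <S>
  4  $ q <S> s <L>    p t s s r q q $    expand <L> ::= p t s
  5  $ q <S> s s t p  p t s s r q q $    match p
Stack after step 5: $ q <S> s s t (top = t).

t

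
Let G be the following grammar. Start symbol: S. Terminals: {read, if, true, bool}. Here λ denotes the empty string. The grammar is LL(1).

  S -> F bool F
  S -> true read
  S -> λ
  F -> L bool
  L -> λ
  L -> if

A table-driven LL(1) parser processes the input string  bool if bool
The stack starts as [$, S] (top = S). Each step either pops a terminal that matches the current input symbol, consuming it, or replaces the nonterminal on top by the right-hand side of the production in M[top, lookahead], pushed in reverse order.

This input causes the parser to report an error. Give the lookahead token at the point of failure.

step 1: stack=$ S  input=bool if bool $  — expand S -> F bool F
step 2: stack=$ F bool F  input=bool if bool $  — expand F -> L bool
step 3: stack=$ F bool bool L  input=bool if bool $  — expand L -> λ
step 4: stack=$ F bool bool  input=bool if bool $  — match bool
step 5: stack=$ F bool  input=if bool $  — error: top is terminal bool but lookahead is if

if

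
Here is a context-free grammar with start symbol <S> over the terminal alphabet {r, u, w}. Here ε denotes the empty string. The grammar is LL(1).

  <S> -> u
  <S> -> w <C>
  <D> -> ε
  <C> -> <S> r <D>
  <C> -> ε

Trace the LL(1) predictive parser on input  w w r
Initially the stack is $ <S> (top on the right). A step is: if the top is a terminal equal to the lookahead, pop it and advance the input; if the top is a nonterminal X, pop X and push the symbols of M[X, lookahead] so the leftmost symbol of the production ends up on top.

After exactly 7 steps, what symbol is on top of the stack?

step 1: stack=$ <S>  input=w w r $  — expand <S> -> w <C>
step 2: stack=$ <C> w  input=w w r $  — match w
step 3: stack=$ <C>  input=w r $  — expand <C> -> <S> r <D>
step 4: stack=$ <D> r <S>  input=w r $  — expand <S> -> w <C>
step 5: stack=$ <D> r <C> w  input=w r $  — match w
step 6: stack=$ <D> r <C>  input=r $  — expand <C> -> ε
step 7: stack=$ <D> r  input=r $  — match r
Stack after step 7: $ <D> (top = <D>).

<D>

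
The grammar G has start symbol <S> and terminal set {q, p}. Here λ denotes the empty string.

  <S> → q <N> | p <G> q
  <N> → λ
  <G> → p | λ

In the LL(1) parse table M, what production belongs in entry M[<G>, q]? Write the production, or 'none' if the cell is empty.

<G> → λ

FIRST(<S>): from <S>→q <N> we get {q}; from <S>→p <G> q we get {p}. So FIRST(<S>) = {p, q}.
FIRST(<N>): from <N>→λ we get {λ}. So FIRST(<N>) = {λ}.
FIRST(<G>): from <G>→p we get {p}; from <G>→λ we get {λ}. So FIRST(<G>) = {λ, p}.
FOLLOW(<S>) includes $ since <S> is the start symbol.
FOLLOW(<G>): in <S>→p <G> q, <G> is followed by q with FIRST {q}. Thus FOLLOW(<G>) = {q}.
For <G> → p: FIRST(p) = {p}, so it goes in M[<G>, t] for t ∈ {p}.
For <G> → λ: FIRST(λ) = {λ}, so it goes in M[<G>, t] for t ∈ {}; since λ ∈ FIRST, also for every t ∈ FOLLOW(<G>) = {q}.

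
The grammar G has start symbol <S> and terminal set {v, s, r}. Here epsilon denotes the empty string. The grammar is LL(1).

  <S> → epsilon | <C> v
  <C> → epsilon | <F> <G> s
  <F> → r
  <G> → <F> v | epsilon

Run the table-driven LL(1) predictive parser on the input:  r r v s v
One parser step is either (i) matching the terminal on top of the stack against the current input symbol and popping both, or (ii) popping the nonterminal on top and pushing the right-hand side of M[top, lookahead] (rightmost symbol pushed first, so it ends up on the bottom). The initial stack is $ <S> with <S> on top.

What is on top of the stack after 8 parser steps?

     Stack          Input        Action
  1  $ <S>          r r v s v $  expand <S> → <C> v
  2  $ v <C>        r r v s v $  expand <C> → <F> <G> s
  3  $ v s <G> <F>  r r v s v $  expand <F> → r
  4  $ v s <G> r    r r v s v $  match r
  5  $ v s <G>      r v s v $    expand <G> → <F> v
  6  $ v s v <F>    r v s v $    expand <F> → r
  7  $ v s v r      r v s v $    match r
  8  $ v s v        v s v $      match v
Stack after step 8: $ v s (top = s).

s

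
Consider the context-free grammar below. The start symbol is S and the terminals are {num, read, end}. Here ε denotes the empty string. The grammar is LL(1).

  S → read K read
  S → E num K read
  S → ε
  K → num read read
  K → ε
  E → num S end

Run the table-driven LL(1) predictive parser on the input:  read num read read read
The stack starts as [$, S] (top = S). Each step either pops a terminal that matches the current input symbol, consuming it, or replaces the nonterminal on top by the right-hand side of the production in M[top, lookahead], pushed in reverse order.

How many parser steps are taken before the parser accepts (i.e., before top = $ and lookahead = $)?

step 1: stack=$ S  input=read num read read read $  — expand S → read K read
step 2: stack=$ read K read  input=read num read read read $  — match read
step 3: stack=$ read K  input=num read read read $  — expand K → num read read
step 4: stack=$ read read read num  input=num read read read $  — match num
step 5: stack=$ read read read  input=read read read $  — match read
step 6: stack=$ read read  input=read read $  — match read
step 7: stack=$ read  input=read $  — match read
Accept reached after 7 steps.

7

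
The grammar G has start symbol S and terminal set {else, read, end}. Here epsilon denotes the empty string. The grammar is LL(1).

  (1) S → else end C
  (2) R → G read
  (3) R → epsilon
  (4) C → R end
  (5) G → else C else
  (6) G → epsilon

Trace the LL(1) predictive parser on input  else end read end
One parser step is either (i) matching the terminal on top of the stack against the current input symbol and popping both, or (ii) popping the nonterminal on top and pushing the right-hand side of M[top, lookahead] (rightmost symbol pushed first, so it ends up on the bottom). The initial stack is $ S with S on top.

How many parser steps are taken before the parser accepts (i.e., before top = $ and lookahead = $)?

8

     Stack         Input                Action
  1  $ S           else end read end $  expand S → else end C
  2  $ C end else  else end read end $  match else
  3  $ C end       end read end $       match end
  4  $ C           read end $           expand C → R end
  5  $ end R       read end $           expand R → G read
  6  $ end read G  read end $           expand G → epsilon
  7  $ end read    read end $           match read
  8  $ end         end $                match end
Accept reached after 8 steps.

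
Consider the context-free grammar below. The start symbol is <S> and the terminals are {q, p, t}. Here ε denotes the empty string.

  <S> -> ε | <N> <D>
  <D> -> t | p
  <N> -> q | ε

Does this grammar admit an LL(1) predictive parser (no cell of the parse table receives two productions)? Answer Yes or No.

Yes

FIRST(<S>) = {ε, p, q, t}
FIRST(<D>) = {p, t}
FIRST(<N>) = {ε, q}
FOLLOW(<S>) = {$}
FOLLOW(<D>) = {$}
FOLLOW(<N>) = {p, t}
Each cell of M receives at most one production.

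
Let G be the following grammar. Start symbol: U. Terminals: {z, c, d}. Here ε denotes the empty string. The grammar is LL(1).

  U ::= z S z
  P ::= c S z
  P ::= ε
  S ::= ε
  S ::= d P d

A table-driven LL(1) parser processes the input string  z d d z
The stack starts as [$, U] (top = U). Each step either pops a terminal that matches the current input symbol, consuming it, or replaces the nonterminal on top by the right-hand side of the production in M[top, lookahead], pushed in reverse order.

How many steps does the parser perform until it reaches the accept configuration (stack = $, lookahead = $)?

     Stack      Input      Action
  1  $ U        z d d z $  expand U ::= z S z
  2  $ z S z    z d d z $  match z
  3  $ z S      d d z $    expand S ::= d P d
  4  $ z d P d  d d z $    match d
  5  $ z d P    d z $      expand P ::= ε
  6  $ z d      d z $      match d
  7  $ z        z $        match z
Accept reached after 7 steps.

7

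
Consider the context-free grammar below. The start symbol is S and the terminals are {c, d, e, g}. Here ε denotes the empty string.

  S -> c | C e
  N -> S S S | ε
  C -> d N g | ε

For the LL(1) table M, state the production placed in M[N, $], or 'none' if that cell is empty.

none

FIRST(C): from C->d N g we get {d}; from C->ε we get {ε}. So FIRST(C) = {ε, d}.
FIRST(S): from S->c we get {c}; from S->C e we get {d, e}. So FIRST(S) = {c, d, e}.
FIRST(N): from N->S S S we get {c, d, e}; from N->ε we get {ε}. So FIRST(N) = {ε, c, d, e}.
FOLLOW(S) includes $ since S is the start symbol.
FOLLOW(N): in C->d N g, N is followed by g with FIRST {g}. Thus FOLLOW(N) = {g}.
For N -> S S S: FIRST(S S S) = {c, d, e}, so it goes in M[N, t] for t ∈ {c, d, e}.
For N -> ε: FIRST(ε) = {ε}, so it goes in M[N, t] for t ∈ {}; since ε ∈ FIRST, also for every t ∈ FOLLOW(N) = {g}.
None of these place a production in M[N, $].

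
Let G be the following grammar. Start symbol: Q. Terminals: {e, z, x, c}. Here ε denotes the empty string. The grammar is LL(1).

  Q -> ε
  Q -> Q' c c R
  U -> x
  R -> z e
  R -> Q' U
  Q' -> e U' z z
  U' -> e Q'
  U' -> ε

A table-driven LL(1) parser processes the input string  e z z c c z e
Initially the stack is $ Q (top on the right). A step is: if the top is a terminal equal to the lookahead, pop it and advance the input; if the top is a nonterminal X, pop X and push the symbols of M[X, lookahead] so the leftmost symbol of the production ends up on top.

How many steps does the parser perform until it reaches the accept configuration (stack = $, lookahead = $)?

11

      Stack             Input            Action
   1  $ Q               e z z c c z e $  expand Q -> Q' c c R
   2  $ R c c Q'        e z z c c z e $  expand Q' -> e U' z z
   3  $ R c c z z U' e  e z z c c z e $  match e
   4  $ R c c z z U'    z z c c z e $    expand U' -> ε
   5  $ R c c z z       z z c c z e $    match z
   6  $ R c c z         z c c z e $      match z
   7  $ R c c           c c z e $        match c
   8  $ R c             c z e $          match c
   9  $ R               z e $            expand R -> z e
  10  $ e z             z e $            match z
  11  $ e               e $              match e
Accept reached after 11 steps.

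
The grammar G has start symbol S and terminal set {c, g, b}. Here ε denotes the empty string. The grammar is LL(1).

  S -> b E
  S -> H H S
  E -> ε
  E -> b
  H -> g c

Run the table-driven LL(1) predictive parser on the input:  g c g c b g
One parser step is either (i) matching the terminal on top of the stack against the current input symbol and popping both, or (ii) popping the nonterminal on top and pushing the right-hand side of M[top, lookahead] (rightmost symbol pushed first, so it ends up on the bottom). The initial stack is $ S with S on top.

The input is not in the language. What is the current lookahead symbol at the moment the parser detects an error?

g

step 1: stack=$ S  input=g c g c b g $  — expand S -> H H S
step 2: stack=$ S H H  input=g c g c b g $  — expand H -> g c
step 3: stack=$ S H c g  input=g c g c b g $  — match g
step 4: stack=$ S H c  input=c g c b g $  — match c
step 5: stack=$ S H  input=g c b g $  — expand H -> g c
step 6: stack=$ S c g  input=g c b g $  — match g
step 7: stack=$ S c  input=c b g $  — match c
step 8: stack=$ S  input=b g $  — expand S -> b E
step 9: stack=$ E b  input=b g $  — match b
step 10: stack=$ E  input=g $  — error: M[E, g] is empty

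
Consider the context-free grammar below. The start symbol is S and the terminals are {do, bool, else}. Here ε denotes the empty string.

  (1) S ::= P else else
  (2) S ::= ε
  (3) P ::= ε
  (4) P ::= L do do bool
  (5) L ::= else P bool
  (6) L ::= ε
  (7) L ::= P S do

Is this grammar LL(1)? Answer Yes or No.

No

FIRST(S) = {ε, do, else}
FIRST(P) = {ε, do, else}
FIRST(L) = {ε, do, else}
FOLLOW(S) = {$, do}
FOLLOW(P) = {bool, do, else}
FOLLOW(L) = {do}
Cell M[L, do] receives both L ::= ε and L ::= P S do — the grammar is not LL(1).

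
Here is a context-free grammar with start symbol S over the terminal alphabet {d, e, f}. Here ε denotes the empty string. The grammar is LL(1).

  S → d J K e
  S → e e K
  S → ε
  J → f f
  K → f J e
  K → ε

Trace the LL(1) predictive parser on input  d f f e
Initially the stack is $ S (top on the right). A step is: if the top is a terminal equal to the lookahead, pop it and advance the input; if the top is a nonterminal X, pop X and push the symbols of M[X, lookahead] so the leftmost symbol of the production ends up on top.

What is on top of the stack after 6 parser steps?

e

step 1: stack=$ S  input=d f f e $  — expand S → d J K e
step 2: stack=$ e K J d  input=d f f e $  — match d
step 3: stack=$ e K J  input=f f e $  — expand J → f f
step 4: stack=$ e K f f  input=f f e $  — match f
step 5: stack=$ e K f  input=f e $  — match f
step 6: stack=$ e K  input=e $  — expand K → ε
Stack after step 6: $ e (top = e).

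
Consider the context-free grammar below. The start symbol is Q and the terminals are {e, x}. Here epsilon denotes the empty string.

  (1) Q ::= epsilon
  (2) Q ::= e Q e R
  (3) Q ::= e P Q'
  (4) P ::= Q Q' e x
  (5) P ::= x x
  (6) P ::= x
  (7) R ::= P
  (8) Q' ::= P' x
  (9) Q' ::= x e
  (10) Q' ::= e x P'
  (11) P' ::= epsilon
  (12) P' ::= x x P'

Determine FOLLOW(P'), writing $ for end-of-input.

{$, e, x}

FIRST(Q) = {epsilon, e}
FIRST(P') = {epsilon, x}
FIRST(Q') = {e, x}  (via P' x)
FIRST(P) = {e, x}  (via Q Q' e x)
FIRST(R) = {e, x}  (via P)
FOLLOW(Q) includes $ since Q is the start symbol.
FOLLOW(Q): in Q::=e Q e R, Q is followed by e R with FIRST {e}; in P::=Q Q' e x, Q is followed by Q' e x with FIRST {e, x}. Thus FOLLOW(Q) = {$, e, x}.
FOLLOW(R): in Q::=e Q e R, the suffix after R is empty, so FOLLOW(R) ⊇ FOLLOW(Q) = {$, e, x}. Thus FOLLOW(R) = {$, e, x}.
FOLLOW(P): in Q::=e P Q', P is followed by Q' with FIRST {e, x}; in R::=P, the suffix after P is empty, so FOLLOW(P) ⊇ FOLLOW(R) = {$, e, x}. Thus FOLLOW(P) = {$, e, x}.
FOLLOW(Q'): in Q::=e P Q', the suffix after Q' is empty, so FOLLOW(Q') ⊇ FOLLOW(Q) = {$, e, x}; in P::=Q Q' e x, Q' is followed by e x with FIRST {e}. Thus FOLLOW(Q') = {$, e, x}.
FOLLOW(P'): in Q'::=P' x, P' is followed by x with FIRST {x}; in Q'::=e x P', the suffix after P' is empty, so FOLLOW(P') ⊇ FOLLOW(Q') = {$, e, x}; in P'::=x x P', the suffix after P' is empty (adds nothing new). Thus FOLLOW(P') = {$, e, x}.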